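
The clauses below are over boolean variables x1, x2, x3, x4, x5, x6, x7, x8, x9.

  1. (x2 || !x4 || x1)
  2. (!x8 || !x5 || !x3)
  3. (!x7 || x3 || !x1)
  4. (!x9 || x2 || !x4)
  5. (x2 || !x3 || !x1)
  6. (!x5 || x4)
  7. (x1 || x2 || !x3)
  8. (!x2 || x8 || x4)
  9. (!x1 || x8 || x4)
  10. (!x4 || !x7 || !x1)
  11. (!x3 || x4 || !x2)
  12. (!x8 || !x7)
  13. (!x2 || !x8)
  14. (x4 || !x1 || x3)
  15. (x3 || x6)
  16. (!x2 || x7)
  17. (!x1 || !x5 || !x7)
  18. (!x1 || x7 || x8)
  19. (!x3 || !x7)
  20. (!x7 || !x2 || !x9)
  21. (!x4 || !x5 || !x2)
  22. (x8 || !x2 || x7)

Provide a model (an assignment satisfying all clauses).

Pure literal: x5 appears only negated; assign x5 = False.
Pure literal: x6 appears only positively; assign x6 = True.
Try x1 = False.
The remaining clauses are satisfied by x2 = False, x3 = False, x4 = False, x7 = False, x8 = True, x9 = True.
Check each clause:
  1. (!x4 || x1 || x2) — !x4 is true.
  2. (!x5 || !x8 || !x3) — !x5 is true.
  3. (!x1 || !x7 || x3) — !x7 is true.
  4. (x2 || !x9 || !x4) — !x4 is true.
  5. (x2 || !x3 || !x1) — !x3 is true.
  6. (!x5 || x4) — !x5 is true.
  7. (!x3 || x1 || x2) — !x3 is true.
  8. (x8 || x4 || !x2) — x8 is true.
  9. (x8 || x4 || !x1) — x8 is true.
  10. (!x1 || !x7 || !x4) — !x7 is true.
  11. (!x2 || x4 || !x3) — !x3 is true.
  12. (!x7 || !x8) — !x7 is true.
  13. (!x2 || !x8) — !x2 is true.
  14. (x3 || x4 || !x1) — !x1 is true.
  15. (x6 || x3) — x6 is true.
  16. (x7 || !x2) — !x2 is true.
  17. (!x5 || !x1 || !x7) — !x7 is true.
  18. (x7 || !x1 || x8) — x8 is true.
  19. (!x3 || !x7) — !x7 is true.
  20. (!x7 || !x2 || !x9) — !x7 is true.
  21. (!x5 || !x4 || !x2) — !x5 is true.
  22. (x7 || !x2 || x8) — x8 is true.

x1 = 0, x2 = 0, x3 = 0, x4 = 0, x5 = 0, x6 = 1, x7 = 0, x8 = 1, x9 = 1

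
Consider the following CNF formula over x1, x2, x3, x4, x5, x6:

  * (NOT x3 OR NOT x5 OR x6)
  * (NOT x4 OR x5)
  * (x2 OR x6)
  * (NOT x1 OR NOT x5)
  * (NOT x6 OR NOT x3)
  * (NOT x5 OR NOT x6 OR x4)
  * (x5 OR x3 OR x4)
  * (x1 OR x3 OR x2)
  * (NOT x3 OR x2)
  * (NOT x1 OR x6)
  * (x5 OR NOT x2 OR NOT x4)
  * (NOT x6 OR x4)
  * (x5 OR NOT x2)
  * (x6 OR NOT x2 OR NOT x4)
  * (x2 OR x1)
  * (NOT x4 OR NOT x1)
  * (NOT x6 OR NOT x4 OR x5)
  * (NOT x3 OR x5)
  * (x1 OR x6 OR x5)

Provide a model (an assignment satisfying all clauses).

Try x1 = False.
  then x2 is forced to True.
  then x5 is forced to True.
For the remaining variables, x3 = False, x4 = False, x6 = False works.
Every clause has at least one true literal under this assignment.

x1=0  x2=1  x3=0  x4=0  x5=1  x6=0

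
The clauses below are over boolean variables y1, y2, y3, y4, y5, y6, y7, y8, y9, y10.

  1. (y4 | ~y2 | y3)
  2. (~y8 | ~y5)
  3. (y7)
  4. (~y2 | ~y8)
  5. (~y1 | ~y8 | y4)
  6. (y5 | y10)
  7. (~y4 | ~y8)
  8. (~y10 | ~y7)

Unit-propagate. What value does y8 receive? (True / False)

False

(y7) is a unit clause: y7 = True.
(~y7 | ~y10): since y7 = True, the clause reduces to (~y10). y10 = False.
In (y5 | y10), y10 is now false; y5 must hold, so y5 = True.
In (~y5 | ~y8), ~y5 is now false; ~y8 must hold, so y8 = False.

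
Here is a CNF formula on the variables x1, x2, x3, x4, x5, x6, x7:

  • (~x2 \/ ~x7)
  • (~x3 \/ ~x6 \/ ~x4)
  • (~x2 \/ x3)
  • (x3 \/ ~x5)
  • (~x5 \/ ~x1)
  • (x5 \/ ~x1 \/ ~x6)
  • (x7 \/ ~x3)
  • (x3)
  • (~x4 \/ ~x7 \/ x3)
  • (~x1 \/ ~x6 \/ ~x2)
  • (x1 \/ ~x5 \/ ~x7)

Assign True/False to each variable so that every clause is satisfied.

Unit propagation: (x3) forces x3 = True.
(x7) is a unit clause, so x7 = True.
The clause (~x2) is unit: x2 must be False.
x6 occurs only negated in the remaining clauses — set x6 = False.
Try x1 = True.
  then x5 is forced to False.
x4 is now unconstrained; take x4 = True.
Every clause has at least one true literal under this assignment.
Check each clause:
  1. (~x7 \/ ~x2) — ~x2 is true.
  2. (~x6 \/ ~x3 \/ ~x4) — ~x6 is true.
  3. (~x2 \/ x3) — x3 is true.
  4. (~x5 \/ x3) — x3 is true.
  5. (~x5 \/ ~x1) — ~x5 is true.
  6. (x5 \/ ~x1 \/ ~x6) — ~x6 is true.
  7. (x7 \/ ~x3) — x7 is true.
  8. (x3) — x3 is true.
  9. (~x4 \/ ~x7 \/ x3) — x3 is true.
  10. (~x6 \/ ~x1 \/ ~x2) — ~x6 is true.
  11. (~x7 \/ x1 \/ ~x5) — x1 is true.

x1 = T, x2 = F, x3 = T, x4 = T, x5 = F, x6 = F, x7 = T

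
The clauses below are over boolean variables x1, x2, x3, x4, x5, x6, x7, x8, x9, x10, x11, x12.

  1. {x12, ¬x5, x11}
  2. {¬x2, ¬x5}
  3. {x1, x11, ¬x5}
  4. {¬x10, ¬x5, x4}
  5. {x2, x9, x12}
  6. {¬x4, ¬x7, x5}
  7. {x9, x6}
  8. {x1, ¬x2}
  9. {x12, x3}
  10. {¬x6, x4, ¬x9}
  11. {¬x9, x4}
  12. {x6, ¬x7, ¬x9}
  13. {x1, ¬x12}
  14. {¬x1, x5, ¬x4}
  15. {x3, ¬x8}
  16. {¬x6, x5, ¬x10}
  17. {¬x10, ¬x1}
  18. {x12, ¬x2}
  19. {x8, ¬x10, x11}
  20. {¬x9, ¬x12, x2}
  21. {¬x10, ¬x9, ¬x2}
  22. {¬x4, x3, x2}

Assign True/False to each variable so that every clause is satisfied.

x1=T, x2=T, x3=T, x4=F, x5=F, x6=T, x7=F, x8=F, x9=F, x10=F, x11=F, x12=T

Check each clause:
  1. {x12, x11, ¬x5} — x12 is true.
  2. {¬x2, ¬x5} — ¬x5 is true.
  3. {x11, ¬x5, x1} — x1 is true.
  4. {¬x5, ¬x10, x4} — ¬x5 is true.
  5. {x12, x2, x9} — x2 is true.
  6. {x5, ¬x7, ¬x4} — ¬x7 is true.
  7. {x9, x6} — x6 is true.
  8. {¬x2, x1} — x1 is true.
  9. {x12, x3} — x3 is true.
  10. {¬x6, x4, ¬x9} — ¬x9 is true.
  11. {¬x9, x4} — ¬x9 is true.
  12. {x6, ¬x9, ¬x7} — ¬x7 is true.
  13. {¬x12, x1} — x1 is true.
  14. {¬x1, ¬x4, x5} — ¬x4 is true.
  15. {¬x8, x3} — ¬x8 is true.
  16. {x5, ¬x6, ¬x10} — ¬x10 is true.
  17. {¬x1, ¬x10} — ¬x10 is true.
  18. {¬x2, x12} — x12 is true.
  19. {x8, x11, ¬x10} — ¬x10 is true.
  20. {¬x12, x2, ¬x9} — x2 is true.
  21. {¬x9, ¬x2, ¬x10} — ¬x9 is true.
  22. {¬x4, x3, x2} — x2 is true.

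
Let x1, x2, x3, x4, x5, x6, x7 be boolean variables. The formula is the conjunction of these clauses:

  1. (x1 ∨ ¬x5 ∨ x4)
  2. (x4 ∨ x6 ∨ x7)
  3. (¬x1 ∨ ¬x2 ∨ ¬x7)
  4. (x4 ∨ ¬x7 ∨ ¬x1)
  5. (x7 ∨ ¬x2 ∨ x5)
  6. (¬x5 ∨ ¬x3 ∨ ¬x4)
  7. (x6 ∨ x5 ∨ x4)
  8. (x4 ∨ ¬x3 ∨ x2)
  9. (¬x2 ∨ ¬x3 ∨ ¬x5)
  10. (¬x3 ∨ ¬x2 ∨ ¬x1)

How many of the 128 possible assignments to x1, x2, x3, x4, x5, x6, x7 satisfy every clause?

41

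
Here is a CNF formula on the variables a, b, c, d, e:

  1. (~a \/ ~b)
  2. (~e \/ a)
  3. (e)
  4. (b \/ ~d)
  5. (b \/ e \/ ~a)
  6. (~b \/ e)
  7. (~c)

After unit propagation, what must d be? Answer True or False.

Unit clause (e) sets e = True.
(a \/ ~e): since e = True, the clause reduces to (a). a = True.
(~b \/ ~a): since a = True, the clause reduces to (~b). b = False.
From (b \/ ~d) and b = False: d = False.

False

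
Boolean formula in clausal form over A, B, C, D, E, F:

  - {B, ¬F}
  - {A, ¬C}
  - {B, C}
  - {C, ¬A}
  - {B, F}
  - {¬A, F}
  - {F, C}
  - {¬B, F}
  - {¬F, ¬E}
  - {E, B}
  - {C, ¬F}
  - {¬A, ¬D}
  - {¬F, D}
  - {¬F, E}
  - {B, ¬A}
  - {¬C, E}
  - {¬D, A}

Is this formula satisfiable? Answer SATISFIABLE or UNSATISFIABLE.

F = True:
  propagation gives B=True, E=False; an empty clause results — contradiction.
F = False:
  propagation gives B=True; an empty clause results — contradiction.
Every branch closes, so no satisfying assignment exists.

UNSATISFIABLE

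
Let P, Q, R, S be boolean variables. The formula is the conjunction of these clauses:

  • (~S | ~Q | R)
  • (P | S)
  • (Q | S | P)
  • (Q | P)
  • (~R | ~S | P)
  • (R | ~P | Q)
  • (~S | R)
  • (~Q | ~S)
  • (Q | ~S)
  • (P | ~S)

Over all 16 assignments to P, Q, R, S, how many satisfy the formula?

3

Satisfying assignments:
  P=T Q=F R=T S=F
  P=T Q=T R=F S=F
  P=T Q=T R=T S=F
Count: 3.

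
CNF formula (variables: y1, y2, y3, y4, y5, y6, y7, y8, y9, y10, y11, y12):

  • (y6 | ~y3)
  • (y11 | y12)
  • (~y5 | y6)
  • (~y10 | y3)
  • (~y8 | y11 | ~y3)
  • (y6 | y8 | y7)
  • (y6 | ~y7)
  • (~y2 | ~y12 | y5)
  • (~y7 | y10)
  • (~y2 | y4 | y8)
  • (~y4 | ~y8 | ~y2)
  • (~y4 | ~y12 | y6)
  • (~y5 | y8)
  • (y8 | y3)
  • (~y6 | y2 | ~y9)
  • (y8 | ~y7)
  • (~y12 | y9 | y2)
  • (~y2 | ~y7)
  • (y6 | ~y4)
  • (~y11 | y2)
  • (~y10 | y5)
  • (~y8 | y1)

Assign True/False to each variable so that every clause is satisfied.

Set y1 = False and propagate.
  then y8 is forced to False.
  then y5 is forced to False.
  then y3 is forced to True.
  then y6 is forced to True.
  then y7 is forced to False.
  then y10 is forced to False.
Branch on y2: take y2 = True.
  then y12 is forced to False.
  then y11 is forced to True.
  then y4 is forced to True.
y9 is now unconstrained; take y9 = False.

y1 = F, y2 = T, y3 = T, y4 = T, y5 = F, y6 = T, y7 = F, y8 = F, y9 = F, y10 = F, y11 = T, y12 = F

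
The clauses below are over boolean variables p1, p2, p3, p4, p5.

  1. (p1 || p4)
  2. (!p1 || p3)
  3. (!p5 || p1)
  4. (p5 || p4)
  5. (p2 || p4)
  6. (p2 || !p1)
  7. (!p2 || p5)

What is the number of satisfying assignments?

4

The models are:
  p1=0 p2=0 p3=0 p4=1 p5=0
  p1=0 p2=0 p3=1 p4=1 p5=0
  p1=1 p2=1 p3=1 p4=0 p5=1
  p1=1 p2=1 p3=1 p4=1 p5=1
Count: 4.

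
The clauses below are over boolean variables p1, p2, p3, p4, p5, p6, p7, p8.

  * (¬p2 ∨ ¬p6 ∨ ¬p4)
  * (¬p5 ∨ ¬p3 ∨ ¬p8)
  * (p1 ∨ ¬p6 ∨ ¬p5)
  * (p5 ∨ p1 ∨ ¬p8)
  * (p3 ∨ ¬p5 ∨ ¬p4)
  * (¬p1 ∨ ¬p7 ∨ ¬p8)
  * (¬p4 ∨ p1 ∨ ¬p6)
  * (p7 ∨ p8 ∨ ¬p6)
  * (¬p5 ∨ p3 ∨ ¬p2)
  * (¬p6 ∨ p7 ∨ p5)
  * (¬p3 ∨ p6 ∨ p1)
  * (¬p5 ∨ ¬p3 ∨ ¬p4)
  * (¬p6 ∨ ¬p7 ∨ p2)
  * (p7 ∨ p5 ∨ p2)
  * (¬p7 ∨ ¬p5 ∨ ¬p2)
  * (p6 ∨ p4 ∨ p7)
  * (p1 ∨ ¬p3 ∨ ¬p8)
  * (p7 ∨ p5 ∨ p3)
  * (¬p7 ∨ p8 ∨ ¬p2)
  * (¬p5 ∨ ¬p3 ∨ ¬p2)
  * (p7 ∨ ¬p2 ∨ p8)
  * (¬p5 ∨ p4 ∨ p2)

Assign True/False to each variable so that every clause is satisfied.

p1 = True, p2 = False, p3 = True, p4 = False, p5 = False, p6 = False, p7 = True, p8 = False

Check each clause:
  1. (¬p6 ∨ ¬p2 ∨ ¬p4) — ¬p6 is true.
  2. (¬p8 ∨ ¬p5 ∨ ¬p3) — ¬p8 is true.
  3. (p1 ∨ ¬p6 ∨ ¬p5) — p1 is true.
  4. (p1 ∨ p5 ∨ ¬p8) — ¬p8 is true.
  5. (¬p4 ∨ p3 ∨ ¬p5) — p3 is true.
  6. (¬p8 ∨ ¬p1 ∨ ¬p7) — ¬p8 is true.
  7. (p1 ∨ ¬p4 ∨ ¬p6) — p1 is true.
  8. (p7 ∨ p8 ∨ ¬p6) — ¬p6 is true.
  9. (¬p5 ∨ ¬p2 ∨ p3) — p3 is true.
  10. (¬p6 ∨ p7 ∨ p5) — ¬p6 is true.
  11. (p6 ∨ p1 ∨ ¬p3) — p1 is true.
  12. (¬p4 ∨ ¬p3 ∨ ¬p5) — ¬p5 is true.
  13. (¬p7 ∨ ¬p6 ∨ p2) — ¬p6 is true.
  14. (p5 ∨ p7 ∨ p2) — p7 is true.
  15. (¬p5 ∨ ¬p2 ∨ ¬p7) — ¬p5 is true.
  16. (p7 ∨ p6 ∨ p4) — p7 is true.
  17. (¬p8 ∨ ¬p3 ∨ p1) — ¬p8 is true.
  18. (p7 ∨ p3 ∨ p5) — p3 is true.
  19. (¬p2 ∨ p8 ∨ ¬p7) — ¬p2 is true.
  20. (¬p3 ∨ ¬p2 ∨ ¬p5) — ¬p5 is true.
  21. (¬p2 ∨ p7 ∨ p8) — ¬p2 is true.
  22. (p2 ∨ p4 ∨ ¬p5) — ¬p5 is true.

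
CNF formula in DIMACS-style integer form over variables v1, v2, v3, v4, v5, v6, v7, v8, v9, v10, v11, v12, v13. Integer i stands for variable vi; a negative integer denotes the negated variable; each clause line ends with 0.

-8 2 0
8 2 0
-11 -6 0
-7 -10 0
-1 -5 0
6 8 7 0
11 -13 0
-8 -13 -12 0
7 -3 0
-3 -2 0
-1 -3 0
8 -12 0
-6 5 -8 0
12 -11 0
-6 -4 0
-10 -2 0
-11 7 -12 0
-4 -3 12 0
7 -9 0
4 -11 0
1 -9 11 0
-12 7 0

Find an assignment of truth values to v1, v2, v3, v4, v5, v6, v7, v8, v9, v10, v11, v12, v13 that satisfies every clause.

v1=F  v2=T  v3=F  v4=F  v5=F  v6=F  v7=T  v8=T  v9=F  v10=F  v11=F  v12=T  v13=F

Check each clause:
  1. (v2 ∨ ¬v8) — v2 is true.
  2. (v2 ∨ v8) — v8 is true.
  3. (¬v6 ∨ ¬v11) — ¬v6 is true.
  4. (¬v10 ∨ ¬v7) — ¬v10 is true.
  5. (¬v1 ∨ ¬v5) — ¬v5 is true.
  6. (v7 ∨ v8 ∨ v6) — v8 is true.
  7. (v11 ∨ ¬v13) — ¬v13 is true.
  8. (¬v8 ∨ ¬v13 ∨ ¬v12) — ¬v13 is true.
  9. (v7 ∨ ¬v3) — ¬v3 is true.
  10. (¬v2 ∨ ¬v3) — ¬v3 is true.
  11. (¬v3 ∨ ¬v1) — ¬v3 is true.
  12. (¬v12 ∨ v8) — v8 is true.
  13. (v5 ∨ ¬v6 ∨ ¬v8) — ¬v6 is true.
  14. (¬v11 ∨ v12) — v12 is true.
  15. (¬v4 ∨ ¬v6) — ¬v6 is true.
  16. (¬v10 ∨ ¬v2) — ¬v10 is true.
  17. (¬v11 ∨ ¬v12 ∨ v7) — ¬v11 is true.
  18. (¬v3 ∨ v12 ∨ ¬v4) — ¬v4 is true.
  19. (v7 ∨ ¬v9) — ¬v9 is true.
  20. (v4 ∨ ¬v11) — ¬v11 is true.
  21. (¬v9 ∨ v11 ∨ v1) — ¬v9 is true.
  22. (v7 ∨ ¬v12) — v7 is true.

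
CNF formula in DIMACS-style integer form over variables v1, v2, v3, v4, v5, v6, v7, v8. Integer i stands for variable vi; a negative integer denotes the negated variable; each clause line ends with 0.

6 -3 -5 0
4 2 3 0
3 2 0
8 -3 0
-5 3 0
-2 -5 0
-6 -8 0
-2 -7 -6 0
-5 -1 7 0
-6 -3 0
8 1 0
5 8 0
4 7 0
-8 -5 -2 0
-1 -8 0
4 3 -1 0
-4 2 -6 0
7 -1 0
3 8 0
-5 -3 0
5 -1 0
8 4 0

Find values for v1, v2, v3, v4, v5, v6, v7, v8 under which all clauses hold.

v1=0, v2=1, v3=0, v4=0, v5=0, v6=0, v7=1, v8=1

Branch on v1: take v1 = False.
  then v8 is forced to True.
  then v6 is forced to False.
Branch on v2: take v2 = True.
  then v5 is forced to False.
Set v4 = False and propagate.
  then v7 is forced to True.
v3 is now unconstrained; take v3 = False.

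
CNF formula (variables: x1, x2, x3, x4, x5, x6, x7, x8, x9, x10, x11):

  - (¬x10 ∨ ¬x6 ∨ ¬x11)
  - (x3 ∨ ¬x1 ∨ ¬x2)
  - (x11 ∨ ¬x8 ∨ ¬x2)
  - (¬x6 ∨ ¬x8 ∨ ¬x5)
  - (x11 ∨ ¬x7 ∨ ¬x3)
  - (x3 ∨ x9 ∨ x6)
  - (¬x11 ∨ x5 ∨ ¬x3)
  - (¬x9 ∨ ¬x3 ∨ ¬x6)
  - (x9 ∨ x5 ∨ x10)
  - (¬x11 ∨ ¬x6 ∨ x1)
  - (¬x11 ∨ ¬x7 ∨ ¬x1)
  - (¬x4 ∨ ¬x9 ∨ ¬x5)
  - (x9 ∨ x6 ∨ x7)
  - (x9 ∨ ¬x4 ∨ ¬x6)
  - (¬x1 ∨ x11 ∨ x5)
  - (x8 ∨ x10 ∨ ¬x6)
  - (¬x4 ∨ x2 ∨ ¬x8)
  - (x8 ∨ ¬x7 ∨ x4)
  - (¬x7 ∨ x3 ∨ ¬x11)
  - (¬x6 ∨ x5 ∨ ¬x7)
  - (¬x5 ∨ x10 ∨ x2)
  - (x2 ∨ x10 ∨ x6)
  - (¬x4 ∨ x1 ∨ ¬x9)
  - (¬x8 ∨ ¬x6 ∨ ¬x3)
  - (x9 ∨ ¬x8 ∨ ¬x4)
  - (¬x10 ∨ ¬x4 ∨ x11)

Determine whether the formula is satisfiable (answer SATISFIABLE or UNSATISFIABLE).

SATISFIABLE

Branch on x1: take x1 = False.
Set x2 = False and propagate.
For the remaining variables, x3 = False, x4 = False, x5 = True, x6 = False, x7 = False, x8 = True, x9 = True, x10 = True, x11 = False works.
Every clause has at least one true literal under this assignment.
So x1 = False, x2 = False, x3 = False, x4 = False, x5 = True, x6 = False, x7 = False, x8 = True, x9 = True, x10 = True, x11 = False is a satisfying assignment.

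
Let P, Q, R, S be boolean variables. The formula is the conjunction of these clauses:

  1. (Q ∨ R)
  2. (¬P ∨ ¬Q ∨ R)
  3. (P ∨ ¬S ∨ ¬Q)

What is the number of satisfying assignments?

Case analysis on Q and P:
  Q=T, P=T: remaining (R,S) ∈ {(T,F); (T,T)} — 2.
  Q=T, P=F: remaining (R,S) ∈ {(F,F); (T,F)} — 2.
  Q=F, P=T: remaining (R,S) ∈ {(T,F); (T,T)} — 2.
  Q=F, P=F: remaining (R,S) ∈ {(T,F); (T,T)} — 2.
Total: 2 + 2 + 2 + 2 = 8.

8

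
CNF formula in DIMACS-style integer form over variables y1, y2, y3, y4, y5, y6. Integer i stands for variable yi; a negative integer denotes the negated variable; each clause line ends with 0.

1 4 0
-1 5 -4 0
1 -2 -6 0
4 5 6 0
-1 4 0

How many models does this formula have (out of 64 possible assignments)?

20

Case analysis on y1 and y4:
  y1=1, y4=1: forces y5=1; y2, y3, y6 free → 2^3 = 8.
  y1=1, y4=0: a clause becomes empty — 0.
  y1=0, y4=1: y3, y5 free; 3 ways for (y2,y6) × 2^2 = 12.
  y1=0, y4=0: a clause becomes empty — 0.
Total: 8 + 0 + 12 + 0 = 20.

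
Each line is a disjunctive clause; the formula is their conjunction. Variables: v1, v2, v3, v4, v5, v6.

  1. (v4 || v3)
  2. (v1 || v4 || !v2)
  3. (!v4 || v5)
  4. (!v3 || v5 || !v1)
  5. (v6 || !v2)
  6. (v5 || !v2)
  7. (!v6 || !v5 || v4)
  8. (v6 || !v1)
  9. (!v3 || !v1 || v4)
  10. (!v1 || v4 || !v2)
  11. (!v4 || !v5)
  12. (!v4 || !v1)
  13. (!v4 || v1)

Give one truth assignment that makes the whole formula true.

v1=False, v2=False, v3=True, v4=False, v5=False, v6=True

Pure literal: v2 appears only negated; assign v2 = False.
Branch on v1: take v1 = False.
  then v4 is forced to False.
  then v3 is forced to True.
For the remaining variables, v5 = False, v6 = True works.
Every clause has at least one true literal under this assignment.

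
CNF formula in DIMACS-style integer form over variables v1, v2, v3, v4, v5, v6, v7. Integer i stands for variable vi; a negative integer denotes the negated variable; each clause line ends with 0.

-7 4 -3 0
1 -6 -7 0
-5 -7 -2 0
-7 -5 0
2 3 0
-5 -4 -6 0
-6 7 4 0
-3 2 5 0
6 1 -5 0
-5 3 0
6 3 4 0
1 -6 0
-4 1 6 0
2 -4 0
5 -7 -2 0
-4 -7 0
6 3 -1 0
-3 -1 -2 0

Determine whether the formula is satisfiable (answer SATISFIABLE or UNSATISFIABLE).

SATISFIABLE

Branch on v1: take v1 = True.
Set v2 = False and propagate.
  then v3 is forced to True.
  then v5 is forced to True.
  then v7 is forced to False.
  then v4 is forced to False.
  then v6 is forced to False.
Every clause has at least one true literal under this assignment.
So v1=T, v2=F, v3=T, v4=F, v5=T, v6=F, v7=F is a satisfying assignment.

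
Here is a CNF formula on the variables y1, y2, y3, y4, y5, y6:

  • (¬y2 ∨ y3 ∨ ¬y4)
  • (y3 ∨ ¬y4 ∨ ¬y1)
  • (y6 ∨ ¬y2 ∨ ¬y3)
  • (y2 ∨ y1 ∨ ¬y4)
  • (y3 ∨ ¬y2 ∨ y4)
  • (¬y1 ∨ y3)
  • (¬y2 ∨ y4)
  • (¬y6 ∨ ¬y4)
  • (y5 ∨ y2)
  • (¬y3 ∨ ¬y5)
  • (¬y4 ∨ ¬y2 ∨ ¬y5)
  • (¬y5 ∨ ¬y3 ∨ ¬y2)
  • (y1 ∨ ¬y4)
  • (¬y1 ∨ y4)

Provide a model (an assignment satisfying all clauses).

y1 = False, y2 = False, y3 = False, y4 = False, y5 = True, y6 = True

Try y1 = False.
  then y4 is forced to False.
  then y2 is forced to False.
  then y5 is forced to True.
  then y3 is forced to False.
y6 is now unconstrained; take y6 = True.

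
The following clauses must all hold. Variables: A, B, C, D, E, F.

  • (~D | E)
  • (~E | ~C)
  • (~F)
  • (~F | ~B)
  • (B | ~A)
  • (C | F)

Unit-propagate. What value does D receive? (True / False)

False

Unit clause (~F) sets F = False.
In (F | C), F is now false; C must hold, so C = True.
(~E | ~C): since C = True, the clause reduces to (~E). E = False.
(~D | E): since E = False, the clause reduces to (~D). D = False.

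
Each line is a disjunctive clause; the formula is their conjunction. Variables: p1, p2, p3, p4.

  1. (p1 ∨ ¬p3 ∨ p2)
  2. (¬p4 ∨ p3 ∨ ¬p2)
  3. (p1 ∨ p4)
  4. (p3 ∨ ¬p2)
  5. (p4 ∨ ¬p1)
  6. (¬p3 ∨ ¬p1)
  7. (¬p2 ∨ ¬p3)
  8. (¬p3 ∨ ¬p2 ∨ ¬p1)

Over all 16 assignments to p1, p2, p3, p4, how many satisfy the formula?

2

The models are:
  p1=0 p2=0 p3=0 p4=1
  p1=1 p2=0 p3=0 p4=1
Count: 2.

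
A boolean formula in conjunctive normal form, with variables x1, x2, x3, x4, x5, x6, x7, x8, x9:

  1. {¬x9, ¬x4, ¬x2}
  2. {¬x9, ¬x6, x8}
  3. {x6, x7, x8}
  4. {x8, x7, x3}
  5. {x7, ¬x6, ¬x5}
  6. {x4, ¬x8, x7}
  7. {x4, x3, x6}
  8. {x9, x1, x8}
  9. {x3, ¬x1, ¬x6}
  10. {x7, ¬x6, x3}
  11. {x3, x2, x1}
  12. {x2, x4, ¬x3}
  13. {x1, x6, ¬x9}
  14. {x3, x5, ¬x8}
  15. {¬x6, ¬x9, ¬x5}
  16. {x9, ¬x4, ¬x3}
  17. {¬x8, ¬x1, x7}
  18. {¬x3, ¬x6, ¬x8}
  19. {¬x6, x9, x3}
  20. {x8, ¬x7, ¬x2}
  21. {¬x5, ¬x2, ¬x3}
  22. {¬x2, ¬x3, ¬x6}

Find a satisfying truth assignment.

Branch on x1: take x1 = True.
For the remaining variables, x2 = False, x3 = True, x4 = True, x5 = False, x6 = False, x7 = True, x8 = True, x9 = True works.

x1 = T, x2 = F, x3 = T, x4 = T, x5 = F, x6 = F, x7 = T, x8 = T, x9 = T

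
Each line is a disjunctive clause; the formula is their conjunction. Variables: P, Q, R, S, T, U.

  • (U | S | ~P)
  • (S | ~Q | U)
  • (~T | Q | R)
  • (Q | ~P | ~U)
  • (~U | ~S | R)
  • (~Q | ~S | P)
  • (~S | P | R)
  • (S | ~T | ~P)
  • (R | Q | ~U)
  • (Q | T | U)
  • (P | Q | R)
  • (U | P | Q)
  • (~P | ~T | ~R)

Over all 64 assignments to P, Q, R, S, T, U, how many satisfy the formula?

14

Case analysis on P and Q:
  P=T, Q=T: 6 of the 16 assignments to (R,S,T,U) work.
  P=T, Q=F: a clause becomes empty — 0.
  P=F, Q=T: remaining (R,S,T,U) ∈ {(F,F,F,T); (F,F,T,T); (T,F,F,T); (T,F,T,T)} — 4.
  P=F, Q=F: remaining (R,S,T,U) ∈ {(T,F,F,T); (T,F,T,T); (T,T,F,T); (T,T,T,T)} — 4.
Total: 6 + 0 + 4 + 4 = 14.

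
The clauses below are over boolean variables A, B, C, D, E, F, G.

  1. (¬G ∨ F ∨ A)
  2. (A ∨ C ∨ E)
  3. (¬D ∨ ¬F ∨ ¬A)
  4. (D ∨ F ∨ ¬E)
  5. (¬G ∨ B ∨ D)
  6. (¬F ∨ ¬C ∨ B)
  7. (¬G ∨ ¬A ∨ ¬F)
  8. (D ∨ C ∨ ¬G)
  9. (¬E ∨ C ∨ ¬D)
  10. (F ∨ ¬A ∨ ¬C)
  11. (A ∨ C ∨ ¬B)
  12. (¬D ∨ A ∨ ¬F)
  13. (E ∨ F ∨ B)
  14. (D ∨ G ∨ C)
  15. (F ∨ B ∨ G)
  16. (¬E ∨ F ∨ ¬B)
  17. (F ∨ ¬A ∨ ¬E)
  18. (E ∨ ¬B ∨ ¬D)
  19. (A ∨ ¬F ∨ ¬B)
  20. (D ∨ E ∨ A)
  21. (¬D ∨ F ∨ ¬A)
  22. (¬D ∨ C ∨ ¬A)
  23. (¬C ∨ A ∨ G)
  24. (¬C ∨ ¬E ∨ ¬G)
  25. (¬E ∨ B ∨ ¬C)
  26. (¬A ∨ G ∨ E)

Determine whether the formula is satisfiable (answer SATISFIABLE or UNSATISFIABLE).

SATISFIABLE

Try A = True.
For the remaining variables, B = True, C = True, D = False, E = True, F = True, G = False works.
Every clause has at least one true literal under this assignment.
So A = True, B = True, C = True, D = False, E = True, F = True, G = False is a satisfying assignment.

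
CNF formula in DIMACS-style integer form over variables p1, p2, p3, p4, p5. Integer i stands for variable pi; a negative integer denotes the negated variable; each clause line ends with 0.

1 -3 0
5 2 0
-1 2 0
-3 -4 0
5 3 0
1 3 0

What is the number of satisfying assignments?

4

The models are:
  p1=1 p2=1 p3=0 p4=0 p5=1
  p1=1 p2=1 p3=0 p4=1 p5=1
  p1=1 p2=1 p3=1 p4=0 p5=0
  p1=1 p2=1 p3=1 p4=0 p5=1
Count: 4.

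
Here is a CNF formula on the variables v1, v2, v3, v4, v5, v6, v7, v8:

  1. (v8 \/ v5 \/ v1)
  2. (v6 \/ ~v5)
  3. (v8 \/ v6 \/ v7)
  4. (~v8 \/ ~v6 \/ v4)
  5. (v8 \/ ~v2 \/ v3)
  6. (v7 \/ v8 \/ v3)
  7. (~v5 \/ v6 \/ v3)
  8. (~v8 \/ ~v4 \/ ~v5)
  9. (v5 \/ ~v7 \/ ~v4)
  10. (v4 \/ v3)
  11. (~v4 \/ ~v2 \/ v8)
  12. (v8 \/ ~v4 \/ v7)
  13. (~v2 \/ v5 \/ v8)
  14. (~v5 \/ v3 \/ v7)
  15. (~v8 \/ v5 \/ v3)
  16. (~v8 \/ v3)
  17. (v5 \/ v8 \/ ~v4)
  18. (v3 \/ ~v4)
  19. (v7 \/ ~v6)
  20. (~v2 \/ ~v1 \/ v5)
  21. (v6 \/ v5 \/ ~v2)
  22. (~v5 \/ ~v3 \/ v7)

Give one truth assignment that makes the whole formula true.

v1=T, v2=F, v3=T, v4=F, v5=F, v6=T, v7=T, v8=F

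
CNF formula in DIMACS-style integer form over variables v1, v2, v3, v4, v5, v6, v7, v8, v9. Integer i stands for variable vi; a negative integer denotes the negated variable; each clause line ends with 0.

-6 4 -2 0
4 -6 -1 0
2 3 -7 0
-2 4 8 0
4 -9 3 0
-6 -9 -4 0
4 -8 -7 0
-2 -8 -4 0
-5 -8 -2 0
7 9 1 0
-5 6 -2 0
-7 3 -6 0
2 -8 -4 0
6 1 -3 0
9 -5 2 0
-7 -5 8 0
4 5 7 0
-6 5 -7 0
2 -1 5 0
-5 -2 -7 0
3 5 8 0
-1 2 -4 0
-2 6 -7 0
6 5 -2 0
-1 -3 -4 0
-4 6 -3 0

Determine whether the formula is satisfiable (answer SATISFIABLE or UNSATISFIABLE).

SATISFIABLE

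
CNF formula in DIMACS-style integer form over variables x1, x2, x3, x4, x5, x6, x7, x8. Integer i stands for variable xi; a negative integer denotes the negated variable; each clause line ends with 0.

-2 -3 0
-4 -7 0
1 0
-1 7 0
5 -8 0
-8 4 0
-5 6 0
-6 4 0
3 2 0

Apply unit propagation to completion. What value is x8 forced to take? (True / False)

Unit clause (x1) sets x1 = True.
In (~x1 | x7), ~x1 is now false; x7 must hold, so x7 = True.
In (~x7 | ~x4), ~x7 is now false; ~x4 must hold, so x4 = False.
(x4 | ~x8): since x4 = False, the clause reduces to (~x8). x8 = False.

False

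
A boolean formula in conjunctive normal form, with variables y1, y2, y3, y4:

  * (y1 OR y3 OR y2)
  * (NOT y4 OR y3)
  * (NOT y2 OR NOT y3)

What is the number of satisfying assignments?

7

The models are:
  y1=F y2=F y3=T y4=F
  y1=F y2=F y3=T y4=T
  y1=F y2=T y3=F y4=F
  y1=T y2=F y3=F y4=F
  y1=T y2=F y3=T y4=F
  y1=T y2=F y3=T y4=T
  y1=T y2=T y3=F y4=F
Count: 7.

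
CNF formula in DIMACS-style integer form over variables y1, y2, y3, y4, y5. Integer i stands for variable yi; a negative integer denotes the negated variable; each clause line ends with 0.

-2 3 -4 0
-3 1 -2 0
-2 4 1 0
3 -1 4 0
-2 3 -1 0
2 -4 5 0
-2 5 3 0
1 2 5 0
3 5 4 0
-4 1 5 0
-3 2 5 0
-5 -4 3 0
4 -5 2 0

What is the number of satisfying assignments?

The models are:
  y1=F y2=F y3=T y4=T y5=T
  y1=T y2=F y3=T y4=T y5=T
  y1=T y2=T y3=T y4=F y5=F
  y1=T y2=T y3=T y4=F y5=T
  y1=T y2=T y3=T y4=T y5=F
  y1=T y2=T y3=T y4=T y5=T
That's 6 in total.

6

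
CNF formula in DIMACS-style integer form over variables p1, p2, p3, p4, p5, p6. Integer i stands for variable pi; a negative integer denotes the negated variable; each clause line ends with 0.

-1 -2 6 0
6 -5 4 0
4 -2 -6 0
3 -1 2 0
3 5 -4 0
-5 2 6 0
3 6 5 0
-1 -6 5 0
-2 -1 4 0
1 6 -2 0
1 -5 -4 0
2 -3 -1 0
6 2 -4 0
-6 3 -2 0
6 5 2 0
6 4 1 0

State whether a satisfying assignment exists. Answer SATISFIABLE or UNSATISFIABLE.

SATISFIABLE

Try p1 = False.
Branch on p2: take p2 = True.
  then p6 is forced to True.
  then p4 is forced to True.
  then p5 is forced to False.
  then p3 is forced to True.
So p1 = 0  p2 = 1  p3 = 1  p4 = 1  p5 = 0  p6 = 1 is a satisfying assignment.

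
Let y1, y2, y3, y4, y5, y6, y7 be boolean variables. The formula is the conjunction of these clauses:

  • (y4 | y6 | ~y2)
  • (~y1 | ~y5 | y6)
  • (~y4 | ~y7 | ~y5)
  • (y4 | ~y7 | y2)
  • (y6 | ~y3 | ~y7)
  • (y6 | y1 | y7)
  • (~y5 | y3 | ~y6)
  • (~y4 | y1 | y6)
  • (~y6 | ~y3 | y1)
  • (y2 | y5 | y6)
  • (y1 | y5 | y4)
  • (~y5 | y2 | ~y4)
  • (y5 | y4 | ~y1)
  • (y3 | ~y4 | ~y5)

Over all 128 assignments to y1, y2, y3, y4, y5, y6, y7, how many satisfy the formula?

Case analysis on y4 and y5:
  y4=1, y5=1: remaining (y1,y2,y3,y6,y7) ∈ {(1,1,1,1,0)} — 1.
  y4=1, y5=0: 15 of the 32 assignments to (y1,y2,y3,y6,y7) work.
  y4=0, y5=1: remaining (y1,y2,y3,y6,y7) ∈ {(1,0,1,1,0); (1,1,1,1,0); (1,1,1,1,1)} — 3.
  y4=0, y5=0: a clause becomes empty — 0.
Total: 1 + 15 + 3 + 0 = 19.

19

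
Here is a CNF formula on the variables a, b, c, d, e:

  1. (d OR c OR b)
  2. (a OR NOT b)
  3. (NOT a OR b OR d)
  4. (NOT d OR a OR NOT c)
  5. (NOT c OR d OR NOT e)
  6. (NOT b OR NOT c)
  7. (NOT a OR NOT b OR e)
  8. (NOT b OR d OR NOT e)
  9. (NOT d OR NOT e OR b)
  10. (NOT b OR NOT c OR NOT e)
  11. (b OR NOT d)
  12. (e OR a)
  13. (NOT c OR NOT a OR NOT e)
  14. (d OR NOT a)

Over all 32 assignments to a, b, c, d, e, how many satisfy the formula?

1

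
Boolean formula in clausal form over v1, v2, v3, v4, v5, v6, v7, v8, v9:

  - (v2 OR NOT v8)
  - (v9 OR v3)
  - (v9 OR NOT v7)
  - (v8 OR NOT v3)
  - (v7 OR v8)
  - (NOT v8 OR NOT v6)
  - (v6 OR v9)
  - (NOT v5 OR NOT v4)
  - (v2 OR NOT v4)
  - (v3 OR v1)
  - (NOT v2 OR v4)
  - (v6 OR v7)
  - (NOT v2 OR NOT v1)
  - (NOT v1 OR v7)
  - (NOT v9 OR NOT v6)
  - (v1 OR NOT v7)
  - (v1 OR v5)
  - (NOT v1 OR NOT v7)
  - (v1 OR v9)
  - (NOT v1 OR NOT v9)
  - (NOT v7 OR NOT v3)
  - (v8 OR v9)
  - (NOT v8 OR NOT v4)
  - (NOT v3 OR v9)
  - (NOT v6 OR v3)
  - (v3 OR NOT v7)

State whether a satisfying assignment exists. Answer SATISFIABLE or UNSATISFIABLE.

v1 = True:
  propagation gives v2=False, v8=False, v3=False, v9=True; an empty clause results — contradiction.
v1 = False:
  propagation gives v3=True, v8=True, v2=True, v6=False; an empty clause results — contradiction.
Every branch closes, so no satisfying assignment exists.

UNSATISFIABLE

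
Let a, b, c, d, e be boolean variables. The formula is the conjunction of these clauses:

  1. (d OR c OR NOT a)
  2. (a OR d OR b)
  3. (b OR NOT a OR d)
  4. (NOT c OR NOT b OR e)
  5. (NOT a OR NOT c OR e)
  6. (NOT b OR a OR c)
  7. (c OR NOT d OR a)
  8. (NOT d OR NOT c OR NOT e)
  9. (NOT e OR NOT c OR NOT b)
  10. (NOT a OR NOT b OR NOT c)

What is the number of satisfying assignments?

Satisfying assignments:
  a=F b=F c=T d=T e=F
  a=T b=F c=F d=T e=F
  a=T b=F c=F d=T e=T
  a=T b=T c=F d=T e=F
  a=T b=T c=F d=T e=T
Count: 5.

5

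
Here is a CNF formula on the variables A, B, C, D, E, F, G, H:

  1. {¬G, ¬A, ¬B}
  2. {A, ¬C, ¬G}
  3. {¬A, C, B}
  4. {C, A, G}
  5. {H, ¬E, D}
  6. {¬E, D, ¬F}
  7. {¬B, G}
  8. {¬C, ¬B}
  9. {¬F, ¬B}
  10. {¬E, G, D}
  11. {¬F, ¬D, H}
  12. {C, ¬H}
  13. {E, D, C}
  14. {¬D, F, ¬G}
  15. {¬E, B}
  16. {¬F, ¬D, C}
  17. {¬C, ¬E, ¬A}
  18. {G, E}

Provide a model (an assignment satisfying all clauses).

A=True, B=False, C=True, D=False, E=False, F=False, G=True, H=True

Try A = True.
Try B = False.
  then C is forced to True.
  then E is forced to False.
  then G is forced to True.
Try D = False.
F, H are now unconstrained; take F = False, H = True.
Every clause has at least one true literal under this assignment.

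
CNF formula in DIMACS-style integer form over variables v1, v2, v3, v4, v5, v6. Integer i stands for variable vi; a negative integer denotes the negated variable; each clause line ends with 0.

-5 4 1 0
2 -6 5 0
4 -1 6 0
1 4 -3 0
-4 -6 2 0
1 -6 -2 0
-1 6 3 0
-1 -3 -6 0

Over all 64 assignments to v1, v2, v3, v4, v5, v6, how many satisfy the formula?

Split on v1, then v6.
  v1=T, v6=T: 5 of the 16 assignments to (v2,v3,v4,v5) work.
  v1=T, v6=F: remaining (v2,v3,v4,v5) ∈ {(F,T,T,F); (F,T,T,T); (T,T,T,F); (T,T,T,T)} — 4.
  v1=F, v6=T: a clause becomes empty — 0.
  v1=F, v6=F: v2 free; 5 ways for (v3,v4,v5) × 2^1 = 10.
Total: 5 + 4 + 0 + 10 = 19.

19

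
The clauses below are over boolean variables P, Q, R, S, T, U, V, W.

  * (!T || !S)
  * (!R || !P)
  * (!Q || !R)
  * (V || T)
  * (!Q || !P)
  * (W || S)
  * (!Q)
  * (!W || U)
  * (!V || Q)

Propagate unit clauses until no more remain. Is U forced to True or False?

(!Q) is a unit clause: Q = False.
In (Q || !V), Q is now false; !V must hold, so V = False.
(V || T): since V = False, the clause reduces to (T). T = True.
In (!S || !T), !T is now false; !S must hold, so S = False.
In (W || S), S is now false; W must hold, so W = True.
(U || !W) with W = True leaves only U, so U = True.

True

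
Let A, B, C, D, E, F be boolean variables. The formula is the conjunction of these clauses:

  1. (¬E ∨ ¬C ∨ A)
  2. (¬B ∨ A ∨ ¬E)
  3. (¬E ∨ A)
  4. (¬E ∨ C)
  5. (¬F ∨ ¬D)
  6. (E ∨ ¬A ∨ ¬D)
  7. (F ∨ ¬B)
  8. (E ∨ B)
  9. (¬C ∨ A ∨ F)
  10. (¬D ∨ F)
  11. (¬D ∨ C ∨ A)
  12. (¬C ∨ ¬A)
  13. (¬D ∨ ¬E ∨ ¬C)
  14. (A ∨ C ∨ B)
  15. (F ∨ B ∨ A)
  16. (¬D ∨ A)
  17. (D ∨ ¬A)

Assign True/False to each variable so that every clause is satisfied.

A=False, B=True, C=True, D=False, E=False, F=True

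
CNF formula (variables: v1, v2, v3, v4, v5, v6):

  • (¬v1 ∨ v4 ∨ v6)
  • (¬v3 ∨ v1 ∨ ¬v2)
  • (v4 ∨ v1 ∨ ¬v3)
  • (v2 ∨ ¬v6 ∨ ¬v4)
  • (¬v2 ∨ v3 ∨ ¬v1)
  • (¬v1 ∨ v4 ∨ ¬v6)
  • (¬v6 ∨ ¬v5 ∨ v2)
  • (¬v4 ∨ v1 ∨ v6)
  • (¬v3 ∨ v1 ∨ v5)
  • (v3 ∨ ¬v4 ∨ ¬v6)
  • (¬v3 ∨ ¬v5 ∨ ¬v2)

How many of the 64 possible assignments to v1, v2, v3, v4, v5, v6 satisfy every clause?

13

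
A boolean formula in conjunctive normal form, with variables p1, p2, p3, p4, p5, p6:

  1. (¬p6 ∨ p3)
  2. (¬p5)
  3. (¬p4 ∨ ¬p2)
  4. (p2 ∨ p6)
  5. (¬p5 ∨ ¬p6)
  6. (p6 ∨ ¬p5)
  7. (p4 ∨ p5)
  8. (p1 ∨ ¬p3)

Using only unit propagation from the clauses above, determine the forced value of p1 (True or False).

True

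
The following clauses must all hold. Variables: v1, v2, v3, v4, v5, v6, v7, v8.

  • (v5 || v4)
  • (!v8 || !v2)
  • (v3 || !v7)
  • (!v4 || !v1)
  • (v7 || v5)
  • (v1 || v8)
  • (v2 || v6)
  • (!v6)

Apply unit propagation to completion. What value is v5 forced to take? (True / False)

True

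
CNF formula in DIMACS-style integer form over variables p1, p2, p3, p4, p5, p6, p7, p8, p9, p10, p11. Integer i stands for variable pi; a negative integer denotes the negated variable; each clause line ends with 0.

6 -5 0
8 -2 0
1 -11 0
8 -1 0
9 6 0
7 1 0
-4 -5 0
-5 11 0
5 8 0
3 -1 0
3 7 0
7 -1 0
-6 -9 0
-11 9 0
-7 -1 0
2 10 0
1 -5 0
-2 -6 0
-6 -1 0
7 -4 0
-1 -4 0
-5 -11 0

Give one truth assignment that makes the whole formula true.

Pure literal: p4 appears only negated; assign p4 = False.
Pure literal: p8 appears only positively; assign p8 = True.
Set p1 = False and propagate.
  then p11 is forced to False.
  then p7 is forced to True.
  then p5 is forced to False.
Branch on p2: take p2 = False.
  then p10 is forced to True.
Try p6 = False.
  then p9 is forced to True.
p3 is now unconstrained; take p3 = False.
Every clause has at least one true literal under this assignment.
Check each clause:
  1. (¬p5 ∨ p6) — ¬p5 is true.
  2. (¬p2 ∨ p8) — p8 is true.
  3. (p1 ∨ ¬p11) — ¬p11 is true.
  4. (¬p1 ∨ p8) — p8 is true.
  5. (p6 ∨ p9) — p9 is true.
  6. (p7 ∨ p1) — p7 is true.
  7. (¬p5 ∨ ¬p4) — ¬p5 is true.
  8. (¬p5 ∨ p11) — ¬p5 is true.
  9. (p8 ∨ p5) — p8 is true.
  10. (¬p1 ∨ p3) — ¬p1 is true.
  11. (p7 ∨ p3) — p7 is true.
  12. (¬p1 ∨ p7) — ¬p1 is true.
  13. (¬p9 ∨ ¬p6) — ¬p6 is true.
  14. (p9 ∨ ¬p11) — p9 is true.
  15. (¬p7 ∨ ¬p1) — ¬p1 is true.
  16. (p10 ∨ p2) — p10 is true.
  17. (¬p5 ∨ p1) — ¬p5 is true.
  18. (¬p2 ∨ ¬p6) — ¬p6 is true.
  19. (¬p1 ∨ ¬p6) — ¬p6 is true.
  20. (p7 ∨ ¬p4) — ¬p4 is true.
  21. (¬p1 ∨ ¬p4) — ¬p4 is true.
  22. (¬p11 ∨ ¬p5) — ¬p5 is true.

p1=F  p2=F  p3=F  p4=F  p5=F  p6=F  p7=T  p8=T  p9=T  p10=T  p11=F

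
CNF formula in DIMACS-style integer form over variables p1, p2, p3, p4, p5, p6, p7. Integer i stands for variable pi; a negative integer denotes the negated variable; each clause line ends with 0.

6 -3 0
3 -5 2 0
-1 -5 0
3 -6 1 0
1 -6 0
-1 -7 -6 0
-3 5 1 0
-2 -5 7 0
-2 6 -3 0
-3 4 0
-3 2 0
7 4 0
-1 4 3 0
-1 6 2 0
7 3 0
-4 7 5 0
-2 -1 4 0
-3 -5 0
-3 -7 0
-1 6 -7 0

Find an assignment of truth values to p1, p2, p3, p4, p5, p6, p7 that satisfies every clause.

Try p1 = False.
  then p6 is forced to False.
  then p3 is forced to False.
  then p7 is forced to True.
Set p2 = True and propagate.
p4, p5 are now unconstrained; take p4 = False, p5 = True.
Every clause has at least one true literal under this assignment.

p1 = F, p2 = T, p3 = F, p4 = F, p5 = T, p6 = F, p7 = T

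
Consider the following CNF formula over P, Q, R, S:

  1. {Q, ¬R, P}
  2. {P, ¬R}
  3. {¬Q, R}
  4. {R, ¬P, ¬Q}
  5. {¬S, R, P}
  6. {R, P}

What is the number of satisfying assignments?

6

The models are:
  P=T Q=F R=F S=F
  P=T Q=F R=F S=T
  P=T Q=F R=T S=F
  P=T Q=F R=T S=T
  P=T Q=T R=T S=F
  P=T Q=T R=T S=T
That's 6 in total.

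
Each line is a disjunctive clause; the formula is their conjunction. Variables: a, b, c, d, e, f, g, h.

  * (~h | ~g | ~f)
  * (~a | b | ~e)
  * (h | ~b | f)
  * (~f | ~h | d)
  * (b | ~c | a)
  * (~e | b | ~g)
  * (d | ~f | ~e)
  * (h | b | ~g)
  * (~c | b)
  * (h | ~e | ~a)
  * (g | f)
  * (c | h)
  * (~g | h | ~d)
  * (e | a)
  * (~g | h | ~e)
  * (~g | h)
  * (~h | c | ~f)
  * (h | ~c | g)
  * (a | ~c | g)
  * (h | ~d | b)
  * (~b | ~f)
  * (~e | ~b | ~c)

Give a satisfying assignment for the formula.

Try a = True.
Branch on b: take b = True.
  then f is forced to False.
  then h is forced to True.
  then g is forced to True.
For the remaining variables, c = False, d = True, e = True works.

a = T, b = T, c = F, d = T, e = T, f = F, g = T, h = T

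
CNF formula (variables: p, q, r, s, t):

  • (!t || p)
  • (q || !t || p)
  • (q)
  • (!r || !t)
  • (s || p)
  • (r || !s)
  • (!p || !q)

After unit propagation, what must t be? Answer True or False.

(q) is a unit clause: q = True.
In (!p || !q), !q is now false; !p must hold, so p = False.
In (!t || p), p is now false; !t must hold, so t = False.

False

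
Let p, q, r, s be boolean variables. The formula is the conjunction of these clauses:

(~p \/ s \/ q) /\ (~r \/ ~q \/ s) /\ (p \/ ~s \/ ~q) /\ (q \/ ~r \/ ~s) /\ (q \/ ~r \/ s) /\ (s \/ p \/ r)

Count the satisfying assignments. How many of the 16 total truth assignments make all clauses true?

Satisfying assignments:
  p=0 q=0 r=0 s=1
  p=1 q=0 r=0 s=1
  p=1 q=1 r=0 s=0
  p=1 q=1 r=0 s=1
  p=1 q=1 r=1 s=1
Count: 5.

5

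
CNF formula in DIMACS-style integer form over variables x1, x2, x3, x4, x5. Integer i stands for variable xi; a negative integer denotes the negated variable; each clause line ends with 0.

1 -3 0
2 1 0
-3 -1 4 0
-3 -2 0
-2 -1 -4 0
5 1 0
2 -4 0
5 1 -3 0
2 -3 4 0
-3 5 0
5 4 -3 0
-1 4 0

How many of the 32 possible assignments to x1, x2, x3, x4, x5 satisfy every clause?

2

Satisfying assignments:
  x1=F x2=T x3=F x4=F x5=T
  x1=F x2=T x3=F x4=T x5=T
That's 2 in total.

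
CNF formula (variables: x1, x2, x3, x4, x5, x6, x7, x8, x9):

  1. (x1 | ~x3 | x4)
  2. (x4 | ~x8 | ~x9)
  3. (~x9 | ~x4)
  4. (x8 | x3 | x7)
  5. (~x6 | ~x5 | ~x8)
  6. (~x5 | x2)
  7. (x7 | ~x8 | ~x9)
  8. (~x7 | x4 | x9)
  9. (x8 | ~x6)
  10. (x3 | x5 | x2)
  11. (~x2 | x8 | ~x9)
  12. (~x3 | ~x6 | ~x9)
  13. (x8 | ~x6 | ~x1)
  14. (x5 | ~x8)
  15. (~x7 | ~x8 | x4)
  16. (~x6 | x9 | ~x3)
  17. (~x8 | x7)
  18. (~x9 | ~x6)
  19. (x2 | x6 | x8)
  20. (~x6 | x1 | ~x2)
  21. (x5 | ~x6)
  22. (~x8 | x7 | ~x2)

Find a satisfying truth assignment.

x1=0  x2=1  x3=1  x4=1  x5=1  x6=0  x7=1  x8=1  x9=0

Try x1 = False.
Set x2 = True and propagate.
  then x6 is forced to False.
For the remaining variables, x3 = True, x4 = True, x5 = True, x7 = True, x8 = True, x9 = False works.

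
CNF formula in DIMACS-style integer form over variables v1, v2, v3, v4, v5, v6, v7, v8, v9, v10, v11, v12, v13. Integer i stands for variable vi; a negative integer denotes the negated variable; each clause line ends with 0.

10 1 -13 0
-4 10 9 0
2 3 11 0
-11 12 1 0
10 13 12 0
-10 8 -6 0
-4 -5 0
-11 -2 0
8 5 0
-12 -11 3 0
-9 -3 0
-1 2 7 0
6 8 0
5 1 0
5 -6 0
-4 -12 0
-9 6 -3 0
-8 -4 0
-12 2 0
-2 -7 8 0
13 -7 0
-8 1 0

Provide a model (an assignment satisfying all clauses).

v4 occurs only negated in the remaining clauses — set v4 = False.
Set v1 = True and propagate.
Branch on v2: take v2 = True.
  then v11 is forced to False.
For the remaining variables, v3 = False, v5 = False, v6 = False, v7 = True, v8 = True, v9 = False, v10 = True, v12 = False, v13 = True works.

v1=True, v2=True, v3=False, v4=False, v5=False, v6=False, v7=True, v8=True, v9=False, v10=True, v11=False, v12=False, v13=True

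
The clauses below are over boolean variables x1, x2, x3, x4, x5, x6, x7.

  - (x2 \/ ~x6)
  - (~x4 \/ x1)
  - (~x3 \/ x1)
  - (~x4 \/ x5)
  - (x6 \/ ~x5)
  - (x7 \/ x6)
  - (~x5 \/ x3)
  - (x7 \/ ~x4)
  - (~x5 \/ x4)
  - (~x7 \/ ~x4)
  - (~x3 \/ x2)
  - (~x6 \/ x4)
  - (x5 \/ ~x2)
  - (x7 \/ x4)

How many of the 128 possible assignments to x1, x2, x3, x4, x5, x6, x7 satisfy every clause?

2

Satisfying assignments:
  x1=0 x2=0 x3=0 x4=0 x5=0 x6=0 x7=1
  x1=1 x2=0 x3=0 x4=0 x5=0 x6=0 x7=1
That's 2 in total.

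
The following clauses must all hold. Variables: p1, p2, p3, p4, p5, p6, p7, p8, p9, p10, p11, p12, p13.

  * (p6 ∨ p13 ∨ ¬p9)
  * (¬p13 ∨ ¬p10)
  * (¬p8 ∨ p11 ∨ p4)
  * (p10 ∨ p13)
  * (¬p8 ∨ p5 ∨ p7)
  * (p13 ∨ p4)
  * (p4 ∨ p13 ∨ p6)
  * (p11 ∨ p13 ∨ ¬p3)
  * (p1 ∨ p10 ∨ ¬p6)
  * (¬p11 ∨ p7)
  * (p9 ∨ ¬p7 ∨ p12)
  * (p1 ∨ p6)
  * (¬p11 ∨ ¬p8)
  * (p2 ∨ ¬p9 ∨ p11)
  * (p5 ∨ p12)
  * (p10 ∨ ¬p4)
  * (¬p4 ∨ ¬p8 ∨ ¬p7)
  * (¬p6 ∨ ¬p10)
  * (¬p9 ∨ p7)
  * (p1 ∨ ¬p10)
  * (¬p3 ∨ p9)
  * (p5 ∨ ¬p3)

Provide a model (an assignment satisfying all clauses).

p1 = T  p2 = F  p3 = F  p4 = T  p5 = T  p6 = F  p7 = T  p8 = F  p9 = F  p10 = T  p11 = T  p12 = T  p13 = F

p1 occurs only positively in the remaining clauses — set p1 = True.
Pure literal: p3 appears only negated; assign p3 = False.
Set p2 = False and propagate.
Set p4 = True and propagate.
  then p10 is forced to True.
  then p13 is forced to False.
  then p6 is forced to False.
  then p9 is forced to False.
The remaining clauses are satisfied by p5 = True, p7 = True, p8 = False, p11 = True, p12 = True.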